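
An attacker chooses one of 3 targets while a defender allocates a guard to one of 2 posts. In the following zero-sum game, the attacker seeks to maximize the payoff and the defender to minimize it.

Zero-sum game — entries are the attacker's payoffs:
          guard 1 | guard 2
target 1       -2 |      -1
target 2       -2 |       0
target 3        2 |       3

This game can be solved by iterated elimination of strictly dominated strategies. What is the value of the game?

2

Row target 2 is strictly dominated by row target 3 (2>-2, 3>0); eliminate target 2.
Row target 1 is strictly dominated by row target 3 (2>-2, 3>-1); eliminate target 1.
Column guard 2 is strictly dominated by guard 1 for the defender (2<3); eliminate guard 2.
Only (target 3, guard 1) remains, with payoff 2.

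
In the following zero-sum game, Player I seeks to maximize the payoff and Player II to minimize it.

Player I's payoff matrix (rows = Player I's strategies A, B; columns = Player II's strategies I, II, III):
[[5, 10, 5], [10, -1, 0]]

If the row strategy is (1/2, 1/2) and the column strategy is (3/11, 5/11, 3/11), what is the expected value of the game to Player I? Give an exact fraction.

Against (3/11, 5/11, 3/11), each row's expected payoff is A: 80/11; B: 25/11.
Taking the (1/2, 1/2)-weighted average: (1/2)·(80/11) + (1/2)·(25/11) = 105/22.

105/22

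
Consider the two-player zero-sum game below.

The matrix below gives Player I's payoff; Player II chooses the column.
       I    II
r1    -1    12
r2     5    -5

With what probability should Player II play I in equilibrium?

Row minima are -1 and -5, so Player I's maximin is -1; column maxima are 5 and 12, so Player II's minimax is 5. These differ, so the equilibrium is in mixed strategies.
Let Player II play I with probability q. Player I is indifferent when −q + 12(1−q) = 5q − 5(1−q), giving q = 17/23.

17/23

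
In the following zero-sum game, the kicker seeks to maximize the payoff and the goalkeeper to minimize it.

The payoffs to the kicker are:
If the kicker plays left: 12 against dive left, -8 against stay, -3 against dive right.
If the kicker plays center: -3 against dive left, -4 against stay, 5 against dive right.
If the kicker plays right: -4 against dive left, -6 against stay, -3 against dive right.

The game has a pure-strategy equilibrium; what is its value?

Row minima: -8, -4, -6 → the kicker's maximin is -4.
Column maxima: 12, -4, 5 → the goalkeeper's minimax is -4.
They coincide at (center, stay), so the value is -4.

-4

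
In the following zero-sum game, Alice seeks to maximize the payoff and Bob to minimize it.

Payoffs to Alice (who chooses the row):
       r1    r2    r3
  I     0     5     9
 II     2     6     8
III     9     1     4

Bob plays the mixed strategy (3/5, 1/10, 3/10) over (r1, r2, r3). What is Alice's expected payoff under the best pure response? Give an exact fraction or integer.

I: (0)·(3/5) + (5)·(1/10) + (9)·(3/10) = 16/5.
II: (2)·(3/5) + (6)·(1/10) + (8)·(3/10) = 21/5.
III: (9)·(3/5) + (1)·(1/10) + (4)·(3/10) = 67/10.
The best pure response is III with expected payoff 67/10.

67/10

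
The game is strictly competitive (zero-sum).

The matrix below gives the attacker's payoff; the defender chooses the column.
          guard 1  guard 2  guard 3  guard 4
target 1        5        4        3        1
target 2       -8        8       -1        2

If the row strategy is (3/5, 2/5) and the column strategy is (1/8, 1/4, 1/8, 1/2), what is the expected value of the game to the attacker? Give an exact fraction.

9/4

Against (1/8, 1/4, 1/8, 1/2), each row's expected payoff is target 1: 5/2; target 2: 15/8.
Taking the (3/5, 2/5)-weighted average: (3/5)·(5/2) + (2/5)·(15/8) = 9/4.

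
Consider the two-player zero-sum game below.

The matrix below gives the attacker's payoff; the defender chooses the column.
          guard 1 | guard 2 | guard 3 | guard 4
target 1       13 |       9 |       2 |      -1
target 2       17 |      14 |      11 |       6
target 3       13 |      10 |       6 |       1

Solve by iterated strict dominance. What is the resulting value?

6

Column guard 3 is strictly dominated by guard 4 for the defender (-1<2, 6<11, 1<6); eliminate guard 3.
Row target 1 is strictly dominated by row target 2 (17>13, 14>9, 6>-1); eliminate target 1.
Row target 3 is strictly dominated by row target 2 (17>13, 14>10, 6>1); eliminate target 3.
Column guard 1 is strictly dominated by guard 2 for the defender (14<17); eliminate guard 1.
Column guard 2 is strictly dominated by guard 4 for the defender (6<14); eliminate guard 2.
Only (target 2, guard 4) remains, with payoff 6.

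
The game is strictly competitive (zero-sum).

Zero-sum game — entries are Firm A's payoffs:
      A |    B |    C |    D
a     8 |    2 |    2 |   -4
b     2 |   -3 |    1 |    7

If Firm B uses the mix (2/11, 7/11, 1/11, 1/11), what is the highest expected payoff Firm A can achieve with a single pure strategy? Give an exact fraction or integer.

a: (8)·(2/11) + (2)·(7/11) + (2)·(1/11) + (-4)·(1/11) = 28/11.
b: (2)·(2/11) + (-3)·(7/11) + (1)·(1/11) + (7)·(1/11) = -9/11.
The best pure response is a with expected payoff 28/11.

28/11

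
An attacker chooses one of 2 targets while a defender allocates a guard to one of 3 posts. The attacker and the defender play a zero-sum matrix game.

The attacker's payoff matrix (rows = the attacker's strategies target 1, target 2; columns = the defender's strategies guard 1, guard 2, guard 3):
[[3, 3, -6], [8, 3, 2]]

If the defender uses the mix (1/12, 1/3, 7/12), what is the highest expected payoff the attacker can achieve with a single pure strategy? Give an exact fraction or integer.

17/6

target 1: (3)·(1/12) + (3)·(1/3) + (-6)·(7/12) = -9/4.
target 2: (8)·(1/12) + (3)·(1/3) + (2)·(7/12) = 17/6.
The best pure response is target 2 with expected payoff 17/6.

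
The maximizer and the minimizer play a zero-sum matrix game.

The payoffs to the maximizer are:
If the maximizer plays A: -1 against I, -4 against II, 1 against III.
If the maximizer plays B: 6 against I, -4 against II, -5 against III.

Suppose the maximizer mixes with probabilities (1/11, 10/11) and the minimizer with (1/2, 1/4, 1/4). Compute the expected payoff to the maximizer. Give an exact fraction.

Against (1/2, 1/4, 1/4), each row's expected payoff is A: -5/4; B: 3/4.
Taking the (1/11, 10/11)-weighted average: (1/11)·(-5/4) + (10/11)·(3/4) = 25/44.

25/44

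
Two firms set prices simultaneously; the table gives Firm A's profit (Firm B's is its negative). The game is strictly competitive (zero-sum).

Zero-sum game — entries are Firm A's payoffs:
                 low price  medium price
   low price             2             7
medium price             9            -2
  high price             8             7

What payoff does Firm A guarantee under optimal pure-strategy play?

7

Row minima: 2, -2, 7 → Firm A's maximin is 7.
Column maxima: 9, 7 → Firm B's minimax is 7.
They coincide at (high price, medium price), so the value is 7.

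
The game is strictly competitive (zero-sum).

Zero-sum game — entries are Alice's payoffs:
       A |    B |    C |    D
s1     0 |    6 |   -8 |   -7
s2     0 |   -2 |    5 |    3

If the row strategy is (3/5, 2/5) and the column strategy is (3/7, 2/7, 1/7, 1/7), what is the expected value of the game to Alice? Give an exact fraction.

-1/35

Against (3/7, 2/7, 1/7, 1/7), each row's expected payoff is s1: -3/7; s2: 4/7.
Taking the (3/5, 2/5)-weighted average: (3/5)·(-3/7) + (2/5)·(4/7) = -1/35.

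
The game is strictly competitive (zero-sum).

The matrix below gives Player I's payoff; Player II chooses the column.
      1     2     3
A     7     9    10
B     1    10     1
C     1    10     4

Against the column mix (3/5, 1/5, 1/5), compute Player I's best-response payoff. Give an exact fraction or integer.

A: (7)·(3/5) + (9)·(1/5) + (10)·(1/5) = 8.
B: (1)·(3/5) + (10)·(1/5) + (1)·(1/5) = 14/5.
C: (1)·(3/5) + (10)·(1/5) + (4)·(1/5) = 17/5.
The best pure response is A with expected payoff 8.

8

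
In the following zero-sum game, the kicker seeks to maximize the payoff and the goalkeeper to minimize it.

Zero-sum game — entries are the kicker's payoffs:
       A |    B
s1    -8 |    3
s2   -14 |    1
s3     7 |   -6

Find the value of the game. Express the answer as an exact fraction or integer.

Row s2 is strictly dominated by row s1, so the kicker never plays it.
The remaining 2×2 game on (s1, s3) × (A, B) has no saddle point. Let the kicker play s1 with probability p; indifference gives −8p + 7(1−p) = 3p − 6(1−p), so p = 13/24.
Similarly the goalkeeper's optimal q on A is 3/8, and the value is -8·(3/8) + (3)·(5/8) = -9/8.

-9/8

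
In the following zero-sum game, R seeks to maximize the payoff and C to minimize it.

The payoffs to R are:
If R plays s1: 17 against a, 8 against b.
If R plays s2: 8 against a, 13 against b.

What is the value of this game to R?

157/14

Row minima are 8 and 8, so R's maximin is 8; column maxima are 17 and 13, so C's minimax is 13. These differ, so the equilibrium is in mixed strategies.
Let R play s1 with probability p. C is indifferent when 17p + 8(1−p) = 8p + 13(1−p), giving p = 5/14.
Let C play a with probability q. R is indifferent when 17q + 8(1−q) = 8q + 13(1−q), giving q = 5/14.
The value is 17·(5/14) + (8)·(9/14) = 157/14.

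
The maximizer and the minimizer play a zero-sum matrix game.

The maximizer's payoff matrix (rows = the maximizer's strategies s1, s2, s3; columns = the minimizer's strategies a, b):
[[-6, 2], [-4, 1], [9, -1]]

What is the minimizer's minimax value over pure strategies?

The worst case (largest entry) in each column is a: 9, b: 2.
The best (smallest) of these is 2.

2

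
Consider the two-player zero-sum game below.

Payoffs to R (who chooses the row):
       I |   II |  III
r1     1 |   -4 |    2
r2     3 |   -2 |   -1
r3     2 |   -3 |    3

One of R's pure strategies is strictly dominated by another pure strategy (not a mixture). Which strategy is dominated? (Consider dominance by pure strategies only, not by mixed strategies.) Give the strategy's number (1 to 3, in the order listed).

Compare r1 with r3: 2 > 1, -3 > -4, 3 > 2.
So r3 strictly dominates r1 for R; r1 is strictly dominated.

1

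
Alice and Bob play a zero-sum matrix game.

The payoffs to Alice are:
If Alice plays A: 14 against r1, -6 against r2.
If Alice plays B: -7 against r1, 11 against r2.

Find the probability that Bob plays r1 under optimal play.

17/38

Row minima are -6 and -7, so Alice's maximin is -6; column maxima are 14 and 11, so Bob's minimax is 11. These differ, so the equilibrium is in mixed strategies.
Let Bob play r1 with probability q. Alice is indifferent when 14q − 6(1−q) = −7q + 11(1−q), giving q = 17/38.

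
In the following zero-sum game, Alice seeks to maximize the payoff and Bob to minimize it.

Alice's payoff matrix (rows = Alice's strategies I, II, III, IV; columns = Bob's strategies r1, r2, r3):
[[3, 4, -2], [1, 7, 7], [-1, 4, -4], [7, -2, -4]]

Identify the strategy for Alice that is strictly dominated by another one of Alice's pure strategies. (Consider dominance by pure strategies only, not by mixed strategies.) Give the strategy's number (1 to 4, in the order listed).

Compare III with II: 1 > -1, 7 > 4, 7 > -4.
So II strictly dominates III for Alice; III is strictly dominated.

3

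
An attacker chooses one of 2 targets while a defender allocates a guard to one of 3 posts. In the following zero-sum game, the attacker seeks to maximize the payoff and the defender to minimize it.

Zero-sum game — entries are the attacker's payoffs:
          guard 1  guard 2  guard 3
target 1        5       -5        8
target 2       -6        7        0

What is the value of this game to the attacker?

5/23

Column guard 3 is strictly dominated by guard 1 for the defender (it gives the attacker more in every row).
The remaining 2×2 game on (target 1, target 2) × (guard 1, guard 2) has no saddle point. Let the attacker play target 1 with probability p; indifference gives 5p − 6(1−p) = −5p + 7(1−p), so p = 13/23.
Similarly the defender's optimal q on guard 1 is 12/23, and the value is 5·(12/23) + (-5)·(11/23) = 5/23.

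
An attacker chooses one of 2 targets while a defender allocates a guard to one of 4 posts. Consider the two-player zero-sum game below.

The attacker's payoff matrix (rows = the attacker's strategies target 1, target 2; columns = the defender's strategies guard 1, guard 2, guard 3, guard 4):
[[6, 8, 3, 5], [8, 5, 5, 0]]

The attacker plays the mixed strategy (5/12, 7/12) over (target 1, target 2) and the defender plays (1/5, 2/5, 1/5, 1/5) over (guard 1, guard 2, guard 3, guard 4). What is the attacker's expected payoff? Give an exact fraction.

311/60

Against (1/5, 2/5, 1/5, 1/5), each row's expected payoff is target 1: 6; target 2: 23/5.
Taking the (5/12, 7/12)-weighted average: (5/12)·(6) + (7/12)·(23/5) = 311/60.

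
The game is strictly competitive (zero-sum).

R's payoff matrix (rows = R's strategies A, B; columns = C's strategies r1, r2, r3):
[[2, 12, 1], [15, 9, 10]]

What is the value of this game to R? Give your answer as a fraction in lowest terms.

37/4

Column r1 is strictly dominated by r3 for C (it gives R more in every row).
The remaining 2×2 game on (A, B) × (r2, r3) has no saddle point. Let R play A with probability p; indifference gives 12p + 9(1−p) = p + 10(1−p), so p = 1/12.
Similarly C's optimal q on r2 is 3/4, and the value is 12·(3/4) + (1)·(1/4) = 37/4.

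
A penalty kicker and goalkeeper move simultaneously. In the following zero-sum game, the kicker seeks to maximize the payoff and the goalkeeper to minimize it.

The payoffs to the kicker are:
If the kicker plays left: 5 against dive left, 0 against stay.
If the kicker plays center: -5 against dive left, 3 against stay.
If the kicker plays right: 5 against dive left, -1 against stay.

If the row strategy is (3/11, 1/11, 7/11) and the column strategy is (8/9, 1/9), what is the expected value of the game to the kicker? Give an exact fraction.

356/99

Against (8/9, 1/9), each row's expected payoff is left: 40/9; center: -37/9; right: 13/3.
Taking the (3/11, 1/11, 7/11)-weighted average: (3/11)·(40/9) + (1/11)·(-37/9) + (7/11)·(13/3) = 356/99.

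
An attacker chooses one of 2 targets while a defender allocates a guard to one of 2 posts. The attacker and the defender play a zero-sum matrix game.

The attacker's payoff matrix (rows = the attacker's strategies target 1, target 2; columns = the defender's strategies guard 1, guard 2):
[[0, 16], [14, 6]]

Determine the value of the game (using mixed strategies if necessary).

28/3

Row minima are 0 and 6, so the attacker's maximin is 6; column maxima are 14 and 16, so the defender's minimax is 14. These differ, so the equilibrium is in mixed strategies.
Let the attacker play target 1 with probability p. The defender is indifferent when 14(1−p) = 16p + 6(1−p), giving p = 1/3.
Let the defender play guard 1 with probability q. The attacker is indifferent when 16(1−q) = 14q + 6(1−q), giving q = 5/12.
The value is 0·(5/12) + (16)·(7/12) = 28/3.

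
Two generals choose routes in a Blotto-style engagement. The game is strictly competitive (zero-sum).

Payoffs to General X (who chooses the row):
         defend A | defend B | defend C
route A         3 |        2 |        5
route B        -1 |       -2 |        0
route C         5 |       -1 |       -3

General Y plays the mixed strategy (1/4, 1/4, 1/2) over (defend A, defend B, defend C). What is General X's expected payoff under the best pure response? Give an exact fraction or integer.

route A: (3)·(1/4) + (2)·(1/4) + (5)·(1/2) = 15/4.
route B: (-1)·(1/4) + (-2)·(1/4) + (0)·(1/2) = -3/4.
route C: (5)·(1/4) + (-1)·(1/4) + (-3)·(1/2) = -1/2.
The best pure response is route A with expected payoff 15/4.

15/4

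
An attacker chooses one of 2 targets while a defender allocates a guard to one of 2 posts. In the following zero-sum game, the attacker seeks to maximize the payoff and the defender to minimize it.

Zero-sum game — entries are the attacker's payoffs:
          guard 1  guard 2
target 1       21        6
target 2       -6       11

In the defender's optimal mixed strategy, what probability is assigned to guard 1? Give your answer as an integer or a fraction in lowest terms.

5/32

Row minima are 6 and -6, so the attacker's maximin is 6; column maxima are 21 and 11, so the defender's minimax is 11. These differ, so the equilibrium is in mixed strategies.
Let the defender play guard 1 with probability q. The attacker is indifferent when 21q + 6(1−q) = −6q + 11(1−q), giving q = 5/32.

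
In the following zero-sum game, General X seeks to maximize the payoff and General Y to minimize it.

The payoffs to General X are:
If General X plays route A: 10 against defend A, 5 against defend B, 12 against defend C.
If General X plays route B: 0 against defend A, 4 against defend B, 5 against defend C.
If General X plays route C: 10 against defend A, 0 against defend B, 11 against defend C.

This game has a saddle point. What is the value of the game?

5

Row minima: 5, 0, 0 → General X's maximin is 5.
Column maxima: 10, 5, 12 → General Y's minimax is 5.
They coincide at (route A, defend B), so the value is 5.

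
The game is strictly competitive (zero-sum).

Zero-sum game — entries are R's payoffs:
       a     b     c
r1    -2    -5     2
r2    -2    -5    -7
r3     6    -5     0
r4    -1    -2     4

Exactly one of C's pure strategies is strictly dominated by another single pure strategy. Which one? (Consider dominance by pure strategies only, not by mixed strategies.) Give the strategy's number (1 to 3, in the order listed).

C prefers columns that give R less. Compare a with b: -5 < -2, -5 < -2, -5 < 6, -2 < -1.
So b strictly dominates a for C; a is strictly dominated.

1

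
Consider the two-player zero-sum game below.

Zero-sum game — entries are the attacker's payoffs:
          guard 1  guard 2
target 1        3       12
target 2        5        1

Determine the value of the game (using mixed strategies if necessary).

57/13

Row minima are 3 and 1, so the attacker's maximin is 3; column maxima are 5 and 12, so the defender's minimax is 5. These differ, so the equilibrium is in mixed strategies.
Let the attacker play target 1 with probability p. The defender is indifferent when 3p + 5(1−p) = 12p + (1−p), giving p = 4/13.
Let the defender play guard 1 with probability q. The attacker is indifferent when 3q + 12(1−q) = 5q + (1−q), giving q = 11/13.
The value is 3·(11/13) + (12)·(2/13) = 57/13.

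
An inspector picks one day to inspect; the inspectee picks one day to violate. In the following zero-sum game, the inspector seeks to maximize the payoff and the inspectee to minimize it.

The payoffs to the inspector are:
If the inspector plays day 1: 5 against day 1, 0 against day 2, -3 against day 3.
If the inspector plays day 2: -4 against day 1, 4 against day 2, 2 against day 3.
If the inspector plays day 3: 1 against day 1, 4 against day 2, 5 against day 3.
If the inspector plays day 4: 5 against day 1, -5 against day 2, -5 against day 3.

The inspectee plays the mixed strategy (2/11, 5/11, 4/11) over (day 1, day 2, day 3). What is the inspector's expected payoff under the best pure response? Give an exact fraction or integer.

day 1: (5)·(2/11) + (0)·(5/11) + (-3)·(4/11) = -2/11.
day 2: (-4)·(2/11) + (4)·(5/11) + (2)·(4/11) = 20/11.
day 3: (1)·(2/11) + (4)·(5/11) + (5)·(4/11) = 42/11.
day 4: (5)·(2/11) + (-5)·(5/11) + (-5)·(4/11) = -35/11.
The best pure response is day 3 with expected payoff 42/11.

42/11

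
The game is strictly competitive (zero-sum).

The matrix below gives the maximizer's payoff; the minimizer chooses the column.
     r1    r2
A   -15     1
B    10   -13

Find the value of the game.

-185/39

Row minima are -15 and -13, so the maximizer's maximin is -13; column maxima are 10 and 1, so the minimizer's minimax is 1. These differ, so the equilibrium is in mixed strategies.
Let the maximizer play A with probability p. The minimizer is indifferent when −15p + 10(1−p) = p − 13(1−p), giving p = 23/39.
Let the minimizer play r1 with probability q. The maximizer is indifferent when −15q + (1−q) = 10q − 13(1−q), giving q = 14/39.
The value is -15·(14/39) + (1)·(25/39) = -185/39.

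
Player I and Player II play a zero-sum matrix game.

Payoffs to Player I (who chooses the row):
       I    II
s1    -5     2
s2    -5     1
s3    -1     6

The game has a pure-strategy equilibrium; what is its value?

Row minima: -5, -5, -1 → Player I's maximin is -1.
Column maxima: -1, 6 → Player II's minimax is -1.
They coincide at (s3, I), so the value is -1.

-1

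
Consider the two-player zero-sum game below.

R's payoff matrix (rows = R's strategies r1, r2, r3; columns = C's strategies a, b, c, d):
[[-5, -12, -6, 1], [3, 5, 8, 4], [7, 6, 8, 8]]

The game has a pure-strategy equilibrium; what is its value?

6

Row minima: -12, 3, 6 → R's maximin is 6.
Column maxima: 7, 6, 8, 8 → C's minimax is 6.
They coincide at (r3, b), so the value is 6.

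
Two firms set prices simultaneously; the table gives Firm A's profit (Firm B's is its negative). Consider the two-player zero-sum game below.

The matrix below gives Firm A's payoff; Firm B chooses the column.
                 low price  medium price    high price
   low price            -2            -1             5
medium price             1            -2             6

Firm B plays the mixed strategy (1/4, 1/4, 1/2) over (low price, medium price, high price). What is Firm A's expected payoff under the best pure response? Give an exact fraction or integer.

11/4

low price: (-2)·(1/4) + (-1)·(1/4) + (5)·(1/2) = 7/4.
medium price: (1)·(1/4) + (-2)·(1/4) + (6)·(1/2) = 11/4.
The best pure response is medium price with expected payoff 11/4.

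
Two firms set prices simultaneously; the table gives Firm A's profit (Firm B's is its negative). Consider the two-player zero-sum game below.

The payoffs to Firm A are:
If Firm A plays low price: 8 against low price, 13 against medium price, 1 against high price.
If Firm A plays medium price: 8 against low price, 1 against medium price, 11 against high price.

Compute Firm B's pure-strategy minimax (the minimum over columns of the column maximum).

8

The worst case (largest entry) in each column is low price: 8, medium price: 13, high price: 11.
The best (smallest) of these is 8.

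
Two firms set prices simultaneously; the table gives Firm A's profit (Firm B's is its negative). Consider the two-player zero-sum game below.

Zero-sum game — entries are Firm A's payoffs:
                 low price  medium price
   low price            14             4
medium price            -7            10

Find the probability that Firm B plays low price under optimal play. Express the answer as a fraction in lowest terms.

2/9

Row minima are 4 and -7, so Firm A's maximin is 4; column maxima are 14 and 10, so Firm B's minimax is 10. These differ, so the equilibrium is in mixed strategies.
Let Firm B play low price with probability q. Firm A is indifferent when 14q + 4(1−q) = −7q + 10(1−q), giving q = 2/9.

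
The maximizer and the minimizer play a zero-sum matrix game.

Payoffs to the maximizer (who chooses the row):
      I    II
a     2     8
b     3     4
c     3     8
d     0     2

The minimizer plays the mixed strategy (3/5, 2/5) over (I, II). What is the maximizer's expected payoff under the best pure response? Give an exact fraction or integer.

a: (2)·(3/5) + (8)·(2/5) = 22/5.
b: (3)·(3/5) + (4)·(2/5) = 17/5.
c: (3)·(3/5) + (8)·(2/5) = 5.
d: (0)·(3/5) + (2)·(2/5) = 4/5.
The best pure response is c with expected payoff 5.

5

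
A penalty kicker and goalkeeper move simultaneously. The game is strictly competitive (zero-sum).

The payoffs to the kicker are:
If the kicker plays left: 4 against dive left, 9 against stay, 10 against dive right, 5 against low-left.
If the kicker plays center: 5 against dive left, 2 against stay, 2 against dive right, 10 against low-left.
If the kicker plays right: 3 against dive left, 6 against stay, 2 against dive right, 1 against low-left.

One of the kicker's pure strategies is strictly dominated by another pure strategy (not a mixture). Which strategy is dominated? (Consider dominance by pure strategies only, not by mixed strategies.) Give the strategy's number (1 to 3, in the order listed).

Compare right with left: 4 > 3, 9 > 6, 10 > 2, 5 > 1.
So left strictly dominates right for the kicker; right is strictly dominated.

3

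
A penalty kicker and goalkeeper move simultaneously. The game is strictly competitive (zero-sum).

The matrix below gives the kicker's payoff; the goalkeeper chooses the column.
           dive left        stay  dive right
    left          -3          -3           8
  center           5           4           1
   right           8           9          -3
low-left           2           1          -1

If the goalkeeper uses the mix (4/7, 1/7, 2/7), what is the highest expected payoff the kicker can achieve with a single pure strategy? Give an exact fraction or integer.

5

left: (-3)·(4/7) + (-3)·(1/7) + (8)·(2/7) = 1/7.
center: (5)·(4/7) + (4)·(1/7) + (1)·(2/7) = 26/7.
right: (8)·(4/7) + (9)·(1/7) + (-3)·(2/7) = 5.
low-left: (2)·(4/7) + (1)·(1/7) + (-1)·(2/7) = 1.
The best pure response is right with expected payoff 5.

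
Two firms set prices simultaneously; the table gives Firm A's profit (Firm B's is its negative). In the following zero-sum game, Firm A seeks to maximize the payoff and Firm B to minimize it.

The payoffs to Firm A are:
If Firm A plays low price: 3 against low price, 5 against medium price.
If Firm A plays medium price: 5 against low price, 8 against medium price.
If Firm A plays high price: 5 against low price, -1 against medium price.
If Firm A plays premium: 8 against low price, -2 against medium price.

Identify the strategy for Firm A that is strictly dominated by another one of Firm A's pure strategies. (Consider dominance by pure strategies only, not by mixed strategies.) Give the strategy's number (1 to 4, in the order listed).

1

Compare low price with medium price: 5 > 3, 8 > 5.
So medium price strictly dominates low price for Firm A; low price is strictly dominated.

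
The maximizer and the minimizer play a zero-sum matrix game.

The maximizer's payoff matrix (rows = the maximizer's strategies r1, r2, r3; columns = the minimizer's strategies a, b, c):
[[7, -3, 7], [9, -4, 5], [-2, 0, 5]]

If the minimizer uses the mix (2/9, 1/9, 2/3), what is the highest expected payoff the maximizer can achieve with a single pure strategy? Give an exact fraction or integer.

r1: (7)·(2/9) + (-3)·(1/9) + (7)·(2/3) = 53/9.
r2: (9)·(2/9) + (-4)·(1/9) + (5)·(2/3) = 44/9.
r3: (-2)·(2/9) + (0)·(1/9) + (5)·(2/3) = 26/9.
The best pure response is r1 with expected payoff 53/9.

53/9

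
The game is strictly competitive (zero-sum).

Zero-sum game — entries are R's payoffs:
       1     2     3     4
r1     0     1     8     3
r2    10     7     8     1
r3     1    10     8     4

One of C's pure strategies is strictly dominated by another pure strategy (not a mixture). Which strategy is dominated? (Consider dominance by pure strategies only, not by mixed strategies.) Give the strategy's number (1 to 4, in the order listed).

3

C prefers columns that give R less. Compare 3 with 4: 3 < 8, 1 < 8, 4 < 8.
So 4 strictly dominates 3 for C; 3 is strictly dominated.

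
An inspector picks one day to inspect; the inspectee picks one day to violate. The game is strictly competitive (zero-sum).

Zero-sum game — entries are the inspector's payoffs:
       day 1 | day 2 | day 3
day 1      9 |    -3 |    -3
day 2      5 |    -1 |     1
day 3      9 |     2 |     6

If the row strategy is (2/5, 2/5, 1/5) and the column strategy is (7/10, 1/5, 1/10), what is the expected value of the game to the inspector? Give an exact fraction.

Against (7/10, 1/5, 1/10), each row's expected payoff is day 1: 27/5; day 2: 17/5; day 3: 73/10.
Taking the (2/5, 2/5, 1/5)-weighted average: (2/5)·(27/5) + (2/5)·(17/5) + (1/5)·(73/10) = 249/50.

249/50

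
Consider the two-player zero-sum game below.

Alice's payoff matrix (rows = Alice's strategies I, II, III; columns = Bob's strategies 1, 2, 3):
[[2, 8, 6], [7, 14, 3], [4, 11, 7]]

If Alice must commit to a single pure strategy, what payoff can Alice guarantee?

4

The worst-case payoff for each row is I: 2, II: 3, III: 4.
The best of these is 4.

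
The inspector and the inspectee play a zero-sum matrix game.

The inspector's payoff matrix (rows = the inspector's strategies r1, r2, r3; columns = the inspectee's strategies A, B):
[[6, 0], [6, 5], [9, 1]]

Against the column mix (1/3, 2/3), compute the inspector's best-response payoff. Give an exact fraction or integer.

16/3

r1: (6)·(1/3) + (0)·(2/3) = 2.
r2: (6)·(1/3) + (5)·(2/3) = 16/3.
r3: (9)·(1/3) + (1)·(2/3) = 11/3.
The best pure response is r2 with expected payoff 16/3.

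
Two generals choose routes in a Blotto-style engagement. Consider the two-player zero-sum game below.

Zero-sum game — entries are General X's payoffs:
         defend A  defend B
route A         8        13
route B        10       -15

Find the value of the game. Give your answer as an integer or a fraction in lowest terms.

25/3

Row minima are 8 and -15, so General X's maximin is 8; column maxima are 10 and 13, so General Y's minimax is 10. These differ, so the equilibrium is in mixed strategies.
Let General X play route A with probability p. General Y is indifferent when 8p + 10(1−p) = 13p − 15(1−p), giving p = 5/6.
Let General Y play defend A with probability q. General X is indifferent when 8q + 13(1−q) = 10q − 15(1−q), giving q = 14/15.
The value is 8·(14/15) + (13)·(1/15) = 25/3.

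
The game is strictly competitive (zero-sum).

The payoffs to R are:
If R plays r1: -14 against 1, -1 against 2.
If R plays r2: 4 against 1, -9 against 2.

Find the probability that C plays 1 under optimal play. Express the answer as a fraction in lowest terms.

Row minima are -14 and -9, so R's maximin is -9; column maxima are 4 and -1, so C's minimax is -1. These differ, so the equilibrium is in mixed strategies.
Let C play 1 with probability q. R is indifferent when −14q − (1−q) = 4q − 9(1−q), giving q = 4/13.

4/13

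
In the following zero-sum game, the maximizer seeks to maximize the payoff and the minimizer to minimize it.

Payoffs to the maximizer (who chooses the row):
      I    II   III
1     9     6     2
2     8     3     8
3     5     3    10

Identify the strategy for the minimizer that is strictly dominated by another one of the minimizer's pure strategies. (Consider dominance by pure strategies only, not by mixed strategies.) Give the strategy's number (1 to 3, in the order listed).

The minimizer prefers columns that give the maximizer less. Compare I with II: 6 < 9, 3 < 8, 3 < 5.
So II strictly dominates I for the minimizer; I is strictly dominated.

1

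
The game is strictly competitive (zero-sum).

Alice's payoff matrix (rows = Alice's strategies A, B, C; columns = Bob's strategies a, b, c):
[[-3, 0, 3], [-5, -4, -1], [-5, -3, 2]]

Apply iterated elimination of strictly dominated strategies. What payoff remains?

-3

Row C is strictly dominated by row A (-3>-5, 0>-3, 3>2); eliminate C.
Column b is strictly dominated by a for Bob (-3<0, -5<-4); eliminate b.
Column c is strictly dominated by a for Bob (-3<3, -5<-1); eliminate c.
Row B is strictly dominated by row A (-3>-5); eliminate B.
Only (A, a) remains, with payoff -3.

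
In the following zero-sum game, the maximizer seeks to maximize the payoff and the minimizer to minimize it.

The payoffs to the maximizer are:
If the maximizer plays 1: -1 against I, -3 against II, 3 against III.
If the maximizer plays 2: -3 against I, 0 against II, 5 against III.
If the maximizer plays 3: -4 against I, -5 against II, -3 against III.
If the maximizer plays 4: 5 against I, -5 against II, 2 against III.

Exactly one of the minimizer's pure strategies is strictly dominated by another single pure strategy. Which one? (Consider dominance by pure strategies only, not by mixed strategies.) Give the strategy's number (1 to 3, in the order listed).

3

The minimizer prefers columns that give the maximizer less. Compare III with II: -3 < 3, 0 < 5, -5 < -3, -5 < 2.
So II strictly dominates III for the minimizer; III is strictly dominated.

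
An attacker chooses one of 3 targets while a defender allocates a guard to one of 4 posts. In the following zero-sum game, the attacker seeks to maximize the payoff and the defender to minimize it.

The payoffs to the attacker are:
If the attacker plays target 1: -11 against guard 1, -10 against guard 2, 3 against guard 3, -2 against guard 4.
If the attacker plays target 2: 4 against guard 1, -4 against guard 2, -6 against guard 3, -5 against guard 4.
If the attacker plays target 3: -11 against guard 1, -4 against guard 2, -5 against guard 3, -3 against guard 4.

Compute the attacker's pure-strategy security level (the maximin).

The worst-case payoff for each row is target 1: -11, target 2: -6, target 3: -11.
The best of these is -6.

-6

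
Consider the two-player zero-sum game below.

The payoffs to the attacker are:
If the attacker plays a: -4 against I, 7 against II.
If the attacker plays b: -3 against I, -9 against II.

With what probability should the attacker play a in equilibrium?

Row minima are -4 and -9, so the attacker's maximin is -4; column maxima are -3 and 7, so the defender's minimax is -3. These differ, so the equilibrium is in mixed strategies.
Let the attacker play a with probability p. The defender is indifferent when −4p − 3(1−p) = 7p − 9(1−p), giving p = 6/17.

6/17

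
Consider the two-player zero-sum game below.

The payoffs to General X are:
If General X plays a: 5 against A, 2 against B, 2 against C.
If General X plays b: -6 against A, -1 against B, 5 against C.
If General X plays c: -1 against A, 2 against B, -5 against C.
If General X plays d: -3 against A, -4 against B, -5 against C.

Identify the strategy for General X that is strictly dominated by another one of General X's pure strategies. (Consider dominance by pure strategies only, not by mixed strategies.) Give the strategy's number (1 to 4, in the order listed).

4

Compare d with a: 5 > -3, 2 > -4, 2 > -5.
So a strictly dominates d for General X; d is strictly dominated.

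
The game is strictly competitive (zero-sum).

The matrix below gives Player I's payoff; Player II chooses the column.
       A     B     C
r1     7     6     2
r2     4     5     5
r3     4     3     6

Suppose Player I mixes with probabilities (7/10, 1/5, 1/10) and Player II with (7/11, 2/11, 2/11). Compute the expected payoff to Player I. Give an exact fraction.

597/110

Against (7/11, 2/11, 2/11), each row's expected payoff is r1: 65/11; r2: 48/11; r3: 46/11.
Taking the (7/10, 1/5, 1/10)-weighted average: (7/10)·(65/11) + (1/5)·(48/11) + (1/10)·(46/11) = 597/110.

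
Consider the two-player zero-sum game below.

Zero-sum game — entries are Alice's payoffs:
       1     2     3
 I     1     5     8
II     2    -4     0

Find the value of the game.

7/5

Column 3 is strictly dominated by 2 for Bob (it gives Alice more in every row).
The remaining 2×2 game on (I, II) × (1, 2) has no saddle point. Let Alice play I with probability p; indifference gives p + 2(1−p) = 5p − 4(1−p), so p = 3/5.
Similarly Bob's optimal q on 1 is 9/10, and the value is 1·(9/10) + (5)·(1/10) = 7/5.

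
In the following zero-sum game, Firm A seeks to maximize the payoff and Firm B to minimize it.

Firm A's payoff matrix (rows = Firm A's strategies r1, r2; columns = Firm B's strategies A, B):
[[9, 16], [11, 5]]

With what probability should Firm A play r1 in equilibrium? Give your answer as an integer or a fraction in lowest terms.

Row minima are 9 and 5, so Firm A's maximin is 9; column maxima are 11 and 16, so Firm B's minimax is 11. These differ, so the equilibrium is in mixed strategies.
Let Firm A play r1 with probability p. Firm B is indifferent when 9p + 11(1−p) = 16p + 5(1−p), giving p = 6/13.

6/13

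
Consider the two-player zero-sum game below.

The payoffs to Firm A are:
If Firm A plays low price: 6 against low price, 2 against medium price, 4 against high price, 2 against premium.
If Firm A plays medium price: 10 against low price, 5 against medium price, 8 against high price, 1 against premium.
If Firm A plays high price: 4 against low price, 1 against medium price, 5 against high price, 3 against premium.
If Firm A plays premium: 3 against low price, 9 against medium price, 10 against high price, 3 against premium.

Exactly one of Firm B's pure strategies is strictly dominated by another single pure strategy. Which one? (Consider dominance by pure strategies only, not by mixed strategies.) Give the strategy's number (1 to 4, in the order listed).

Firm B prefers columns that give Firm A less. Compare high price with medium price: 2 < 4, 5 < 8, 1 < 5, 9 < 10.
So medium price strictly dominates high price for Firm B; high price is strictly dominated.

3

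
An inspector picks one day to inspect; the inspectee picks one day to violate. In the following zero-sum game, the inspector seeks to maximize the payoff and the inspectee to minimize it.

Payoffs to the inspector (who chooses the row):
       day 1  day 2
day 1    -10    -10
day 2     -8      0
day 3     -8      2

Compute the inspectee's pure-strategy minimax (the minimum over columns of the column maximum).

The worst case (largest entry) in each column is day 1: -8, day 2: 2.
The best (smallest) of these is -8.

-8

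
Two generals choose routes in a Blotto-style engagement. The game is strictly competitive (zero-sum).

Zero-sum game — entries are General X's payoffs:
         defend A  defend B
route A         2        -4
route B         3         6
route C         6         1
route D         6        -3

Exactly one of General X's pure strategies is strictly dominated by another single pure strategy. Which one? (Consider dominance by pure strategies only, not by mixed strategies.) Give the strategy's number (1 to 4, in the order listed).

1

Compare route A with route B: 3 > 2, 6 > -4.
So route B strictly dominates route A for General X; route A is strictly dominated.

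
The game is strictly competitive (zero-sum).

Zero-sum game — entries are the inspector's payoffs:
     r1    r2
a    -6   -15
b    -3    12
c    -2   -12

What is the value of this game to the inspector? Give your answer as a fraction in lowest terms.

-12/5

Row a is strictly dominated by row c, so the inspector never plays it.
The remaining 2×2 game on (b, c) × (r1, r2) has no saddle point. Let the inspector play b with probability p; indifference gives −3p − 2(1−p) = 12p − 12(1−p), so p = 2/5.
Similarly the inspectee's optimal q on r1 is 24/25, and the value is -3·(24/25) + (12)·(1/25) = -12/5.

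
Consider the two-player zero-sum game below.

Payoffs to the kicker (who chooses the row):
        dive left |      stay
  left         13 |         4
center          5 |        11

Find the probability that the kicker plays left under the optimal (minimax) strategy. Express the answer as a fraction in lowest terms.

2/5

Row minima are 4 and 5, so the kicker's maximin is 5; column maxima are 13 and 11, so the goalkeeper's minimax is 11. These differ, so the equilibrium is in mixed strategies.
Let the kicker play left with probability p. The goalkeeper is indifferent when 13p + 5(1−p) = 4p + 11(1−p), giving p = 2/5.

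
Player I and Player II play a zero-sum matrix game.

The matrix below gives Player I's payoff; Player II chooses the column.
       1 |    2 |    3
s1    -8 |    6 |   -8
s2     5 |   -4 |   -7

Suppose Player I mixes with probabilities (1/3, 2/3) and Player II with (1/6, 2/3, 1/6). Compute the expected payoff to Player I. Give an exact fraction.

Against (1/6, 2/3, 1/6), each row's expected payoff is s1: 4/3; s2: -3.
Taking the (1/3, 2/3)-weighted average: (1/3)·(4/3) + (2/3)·(-3) = -14/9.

-14/9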